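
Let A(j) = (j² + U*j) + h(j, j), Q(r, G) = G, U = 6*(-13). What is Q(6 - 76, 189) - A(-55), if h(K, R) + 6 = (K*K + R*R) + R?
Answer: -13115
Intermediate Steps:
U = -78
h(K, R) = -6 + R + K² + R² (h(K, R) = -6 + ((K*K + R*R) + R) = -6 + ((K² + R²) + R) = -6 + (R + K² + R²) = -6 + R + K² + R²)
A(j) = -6 - 77*j + 3*j² (A(j) = (j² - 78*j) + (-6 + j + j² + j²) = (j² - 78*j) + (-6 + j + 2*j²) = -6 - 77*j + 3*j²)
Q(6 - 76, 189) - A(-55) = 189 - (-6 - 77*(-55) + 3*(-55)²) = 189 - (-6 + 4235 + 3*3025) = 189 - (-6 + 4235 + 9075) = 189 - 1*13304 = 189 - 13304 = -13115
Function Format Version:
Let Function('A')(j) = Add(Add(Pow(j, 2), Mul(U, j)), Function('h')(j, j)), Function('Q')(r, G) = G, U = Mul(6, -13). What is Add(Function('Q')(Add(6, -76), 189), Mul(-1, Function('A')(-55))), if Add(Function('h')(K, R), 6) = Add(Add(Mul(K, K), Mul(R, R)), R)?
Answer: -13115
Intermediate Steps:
U = -78
Function('h')(K, R) = Add(-6, R, Pow(K, 2), Pow(R, 2)) (Function('h')(K, R) = Add(-6, Add(Add(Mul(K, K), Mul(R, R)), R)) = Add(-6, Add(Add(Pow(K, 2), Pow(R, 2)), R)) = Add(-6, Add(R, Pow(K, 2), Pow(R, 2))) = Add(-6, R, Pow(K, 2), Pow(R, 2)))
Function('A')(j) = Add(-6, Mul(-77, j), Mul(3, Pow(j, 2))) (Function('A')(j) = Add(Add(Pow(j, 2), Mul(-78, j)), Add(-6, j, Pow(j, 2), Pow(j, 2))) = Add(Add(Pow(j, 2), Mul(-78, j)), Add(-6, j, Mul(2, Pow(j, 2)))) = Add(-6, Mul(-77, j), Mul(3, Pow(j, 2))))
Add(Function('Q')(Add(6, -76), 189), Mul(-1, Function('A')(-55))) = Add(189, Mul(-1, Add(-6, Mul(-77, -55), Mul(3, Pow(-55, 2))))) = Add(189, Mul(-1, Add(-6, 4235, Mul(3, 3025)))) = Add(189, Mul(-1, Add(-6, 4235, 9075))) = Add(189, Mul(-1, 13304)) = Add(189, -13304) = -13115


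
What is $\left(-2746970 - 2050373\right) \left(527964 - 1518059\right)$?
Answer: $4749825317585$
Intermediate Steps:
$\left(-2746970 - 2050373\right) \left(527964 - 1518059\right) = \left(-4797343\right) \left(-990095\right) = 4749825317585$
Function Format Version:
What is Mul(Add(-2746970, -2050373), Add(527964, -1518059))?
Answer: 4749825317585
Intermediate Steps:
Mul(Add(-2746970, -2050373), Add(527964, -1518059)) = Mul(-4797343, -990095) = 4749825317585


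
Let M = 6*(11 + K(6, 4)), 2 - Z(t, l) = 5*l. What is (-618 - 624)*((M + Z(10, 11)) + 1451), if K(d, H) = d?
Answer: -1863000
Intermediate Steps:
Z(t, l) = 2 - 5*l
M = 102 (M = 6*(11 + 6) = 6*17 = 102)
(-618 - 624)*((M + Z(10, 11)) + 1451) = (-618 - 624)*((102 + (2 - 5*11)) + 1451) = -1242*((102 + (2 - 55)) + 1451) = -1242*((102 - 53) + 1451) = -1242*(49 + 1451) = -1242*1500 = -1863000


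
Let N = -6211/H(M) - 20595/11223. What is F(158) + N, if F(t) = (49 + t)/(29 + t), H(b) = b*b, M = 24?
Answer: -1546135535/134316864 ≈ -11.511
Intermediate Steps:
H(b) = b**2
F(t) = (49 + t)/(29 + t)
N = -9063197/718272 (N = -6211/(24**2) - 20595/11223 = -6211/576 - 20595*1/11223 = -6211*1/576 - 6865/3741 = -6211/576 - 6865/3741 = -9063197/718272 ≈ -12.618)
F(158) + N = (49 + 158)/(29 + 158) - 9063197/718272 = 207/187 - 9063197/718272 = -1546135535/134316864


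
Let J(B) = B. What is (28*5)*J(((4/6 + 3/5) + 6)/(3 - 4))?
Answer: -3052/3 ≈ -1017.3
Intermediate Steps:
(28*5)*J(((4/6 + 3/5) + 6)/(3 - 4)) = (28*5)*(((4/6 + 3/5) + 6)/(3 - 4)) = 140*(((4*(⅙) + 3*(⅕)) + 6)/(-1)) = 140*(((⅔ + ⅗) + 6)*(-1)) = 140*((19/15 + 6)*(-1)) = 140*((109/15)*(-1)) = 140*(-109/15) = -3052/3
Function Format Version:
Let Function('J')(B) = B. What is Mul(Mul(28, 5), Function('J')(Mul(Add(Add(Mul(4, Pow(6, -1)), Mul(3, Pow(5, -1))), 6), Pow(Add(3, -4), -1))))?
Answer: Rational(-3052, 3) ≈ -1017.3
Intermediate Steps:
Mul(Mul(28, 5), Function('J')(Mul(Add(Add(Mul(4, Pow(6, -1)), Mul(3, Pow(5, -1))), 6), Pow(Add(3, -4), -1)))) = Mul(Mul(28, 5), Mul(Add(Add(Mul(4, Pow(6, -1)), Mul(3, Pow(5, -1))), 6), Pow(Add(3, -4), -1))) = Mul(140, Mul(Add(Add(Mul(4, Rational(1, 6)), Mul(3, Rational(1, 5))), 6), Pow(-1, -1))) = Mul(140, Mul(Add(Add(Rational(2, 3), Rational(3, 5)), 6), -1)) = Mul(140, Mul(Add(Rational(19, 15), 6), -1)) = Mul(140, Mul(Rational(109, 15), -1)) = Mul(140, Rational(-109, 15)) = Rational(-3052, 3)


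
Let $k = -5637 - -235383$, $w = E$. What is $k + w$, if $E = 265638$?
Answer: $495384$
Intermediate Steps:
$w = 265638$
$k = 229746$ ($k = -5637 + 235383 = 229746$)
$k + w = 229746 + 265638 = 495384$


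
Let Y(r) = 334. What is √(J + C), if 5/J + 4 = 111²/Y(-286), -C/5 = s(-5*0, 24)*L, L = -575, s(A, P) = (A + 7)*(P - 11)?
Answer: √7472275967/169 ≈ 511.49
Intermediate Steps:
s(A, P) = (-11 + P)*(7 + A) (s(A, P) = (7 + A)*(-11 + P) = (-11 + P)*(7 + A))
C = 261625 (C = -5*(-77 - (-55)*0 + 7*24 - 5*0*24)*(-575) = -5*(-77 - 11*0 + 168 + 0*24)*(-575) = -5*(-77 + 0 + 168 + 0)*(-575) = -455*(-575) = -5*(-52325) = 261625)
J = 334/2197 (J = 5/(-4 + 111²/334) = 5/(-4 + 12321*(1/334)) = 5/(-4 + 12321/334) = 5/(10985/334) = 5*(334/10985) = 334/2197 ≈ 0.15203)
√(J + C) = √(334/2197 + 261625) = √(574790459/2197) = √7472275967/169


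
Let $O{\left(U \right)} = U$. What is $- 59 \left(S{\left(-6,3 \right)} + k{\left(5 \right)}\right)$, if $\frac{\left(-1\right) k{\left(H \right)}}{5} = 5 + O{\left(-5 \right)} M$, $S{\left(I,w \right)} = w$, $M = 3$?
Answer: $-3127$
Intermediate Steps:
$k{\left(H \right)} = 50$ ($k{\left(H \right)} = - 5 \left(5 - 15\right) = \left(-5\right) \left(-10\right) = 50$)
$- 59 \left(S{\left(-6,3 \right)} + k{\left(5 \right)}\right) = - 59 \left(3 + 50\right) = \left(-59\right) 53 = -3127$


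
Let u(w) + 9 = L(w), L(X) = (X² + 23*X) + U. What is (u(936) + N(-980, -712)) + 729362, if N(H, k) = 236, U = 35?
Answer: 1627248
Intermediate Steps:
L(X) = 35 + X² + 23*X (L(X) = (X² + 23*X) + 35 = 35 + X² + 23*X)
u(w) = 26 + w² + 23*w (u(w) = -9 + (35 + w² + 23*w) = 26 + w² + 23*w)
(u(936) + N(-980, -712)) + 729362 = ((26 + 936² + 23*936) + 236) + 729362 = ((26 + 876096 + 21528) + 236) + 729362 = (897650 + 236) + 729362 = 897886 + 729362 = 1627248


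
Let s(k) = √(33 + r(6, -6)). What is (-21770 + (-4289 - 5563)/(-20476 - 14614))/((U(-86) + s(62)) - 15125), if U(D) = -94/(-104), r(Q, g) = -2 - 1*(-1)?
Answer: 15620046327026544/10851726977478145 + 4131168214784*√2/10851726977478145 ≈ 1.4399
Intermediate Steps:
r(Q, g) = -1 (r(Q, g) = -2 + 1 = -1)
U(D) = 47/52 (U(D) = -94*(-1/104) = 47/52)
s(k) = 4*√2 (s(k) = √(33 - 1) = √32 = 4*√2)
(-21770 + (-4289 - 5563)/(-20476 - 14614))/((U(-86) + s(62)) - 15125) = (-21770 + (-4289 - 5563)/(-20476 - 14614))/((47/52 + 4*√2) - 15125) = (-21770 - 9852/(-35090))/(-786453/52 + 4*√2) = (-21770 - 9852*(-1/35090))/(-786453/52 + 4*√2) = (-21770 + 4926/17545)/(-786453/52 + 4*√2) = -381949724/(17545*(-786453/52 + 4*√2))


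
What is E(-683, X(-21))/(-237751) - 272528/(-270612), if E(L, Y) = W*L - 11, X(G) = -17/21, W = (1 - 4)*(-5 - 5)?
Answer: 17585405285/16084568403 ≈ 1.0933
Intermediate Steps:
W = 30 (W = -3*(-10) = 30)
X(G) = -17/21 (X(G) = -17*1/21 = -17/21)
E(L, Y) = -11 + 30*L (E(L, Y) = 30*L - 11 = -11 + 30*L)
E(-683, X(-21))/(-237751) - 272528/(-270612) = (-11 + 30*(-683))/(-237751) - 272528/(-270612) = (-11 - 20490)*(-1/237751) - 272528*(-1/270612) = -20501*(-1/237751) + 68132/67653 = 20501/237751 + 68132/67653 = 17585405285/16084568403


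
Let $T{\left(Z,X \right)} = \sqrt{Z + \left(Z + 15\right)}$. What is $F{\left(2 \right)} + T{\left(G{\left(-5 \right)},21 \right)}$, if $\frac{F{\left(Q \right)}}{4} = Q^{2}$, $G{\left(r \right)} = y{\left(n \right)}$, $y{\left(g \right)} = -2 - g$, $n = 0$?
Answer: $16 + \sqrt{11} \approx 19.317$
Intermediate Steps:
$G{\left(r \right)} = -2$ ($G{\left(r \right)} = -2 - 0 = -2 + 0 = -2$)
$T{\left(Z,X \right)} = \sqrt{15 + 2 Z}$ ($T{\left(Z,X \right)} = \sqrt{Z + \left(15 + Z\right)} = \sqrt{15 + 2 Z}$)
$F{\left(Q \right)} = 4 Q^{2}$
$F{\left(2 \right)} + T{\left(G{\left(-5 \right)},21 \right)} = 4 \cdot 2^{2} + \sqrt{15 + 2 \left(-2\right)} = 4 \cdot 4 + \sqrt{15 - 4} = 16 + \sqrt{11}$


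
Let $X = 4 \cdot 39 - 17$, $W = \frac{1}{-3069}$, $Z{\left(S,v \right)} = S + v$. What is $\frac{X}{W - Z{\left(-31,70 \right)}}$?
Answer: $- \frac{426591}{119692} \approx -3.5641$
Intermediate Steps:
$W = - \frac{1}{3069} \approx -0.00032584$
$X = 139$ ($X = 156 - 17 = 139$)
$\frac{X}{W - Z{\left(-31,70 \right)}} = \frac{139}{- \frac{1}{3069} - \left(-31 + 70\right)} = \frac{139}{- \frac{1}{3069} - 39} = \frac{139}{- \frac{119692}{3069}} = 139 \left(- \frac{3069}{119692}\right) = - \frac{426591}{119692}$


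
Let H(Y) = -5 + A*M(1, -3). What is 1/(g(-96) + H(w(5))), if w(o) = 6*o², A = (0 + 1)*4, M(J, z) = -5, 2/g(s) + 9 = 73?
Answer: -32/799 ≈ -0.040050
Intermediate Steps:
g(s) = 1/32 (g(s) = 2/(-9 + 73) = 2/64 = 2*(1/64) = 1/32)
A = 4 (A = 1*4 = 4)
H(Y) = -25 (H(Y) = -5 + 4*(-5) = -5 - 20 = -25)
1/(g(-96) + H(w(5))) = 1/(1/32 - 25) = 1/(-799/32) = -32/799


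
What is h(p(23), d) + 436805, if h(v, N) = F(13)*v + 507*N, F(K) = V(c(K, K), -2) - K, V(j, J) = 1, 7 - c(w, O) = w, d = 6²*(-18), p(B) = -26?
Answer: 108581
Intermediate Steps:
d = -648 (d = 36*(-18) = -648)
c(w, O) = 7 - w
F(K) = 1 - K
h(v, N) = -12*v + 507*N (h(v, N) = (1 - 1*13)*v + 507*N = (1 - 13)*v + 507*N = -12*v + 507*N)
h(p(23), d) + 436805 = (-12*(-26) + 507*(-648)) + 436805 = (312 - 328536) + 436805 = -328224 + 436805 = 108581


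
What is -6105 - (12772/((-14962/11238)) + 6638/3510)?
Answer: 45770777626/13129155 ≈ 3486.2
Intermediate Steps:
-6105 - (12772/((-14962/11238)) + 6638/3510) = -6105 - (12772/((-14962*1/11238)) + 6638*(1/3510)) = -6105 - (12772/(-7481/5619) + 3319/1755) = -6105 - (12772*(-5619/7481) + 3319/1755) = -6105 - (-71765868/7481 + 3319/1755) = -6105 - 1*(-125924268901/13129155) = -6105 + 125924268901/13129155 = 45770777626/13129155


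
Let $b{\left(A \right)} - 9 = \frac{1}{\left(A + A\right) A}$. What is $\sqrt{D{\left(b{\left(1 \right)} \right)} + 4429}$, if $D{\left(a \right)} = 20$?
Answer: $\sqrt{4449} \approx 66.701$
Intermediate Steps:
$b{\left(A \right)} = 9 + \frac{1}{2 A^{2}}$ ($b{\left(A \right)} = 9 + \frac{1}{\left(A + A\right) A} = 9 + \frac{1}{2 A A} = 9 + \frac{\frac{1}{2} \frac{1}{A}}{A} = 9 + \frac{1}{2 A^{2}}$)
$\sqrt{D{\left(b{\left(1 \right)} \right)} + 4429} = \sqrt{20 + 4429} = \sqrt{4449}$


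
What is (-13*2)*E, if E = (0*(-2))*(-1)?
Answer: 0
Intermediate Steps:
E = 0 (E = 0*(-1) = 0)
(-13*2)*E = -13*2*0 = -26*0 = 0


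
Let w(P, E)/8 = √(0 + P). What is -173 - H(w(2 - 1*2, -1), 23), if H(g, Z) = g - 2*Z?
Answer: -127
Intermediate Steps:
w(P, E) = 8*√P (w(P, E) = 8*√(0 + P) = 8*√P)
-173 - H(w(2 - 1*2, -1), 23) = -173 - (8*√(2 - 1*2) - 2*23) = -173 - (8*√(2 - 2) - 46) = -173 - (8*√0 - 46) = -173 - (8*0 - 46) = -173 - (0 - 46) = -173 - 1*(-46) = -173 + 46 = -127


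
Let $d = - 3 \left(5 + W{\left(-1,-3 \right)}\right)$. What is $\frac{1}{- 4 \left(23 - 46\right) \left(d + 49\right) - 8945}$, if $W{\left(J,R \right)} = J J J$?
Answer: $- \frac{1}{5541} \approx -0.00018047$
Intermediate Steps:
$W{\left(J,R \right)} = J^{3}$ ($W{\left(J,R \right)} = J^{2} J = J^{3}$)
$d = -12$ ($d = - 3 \left(5 + \left(-1\right)^{3}\right) = - 3 \left(5 - 1\right) = \left(-3\right) 4 = -12$)
$\frac{1}{- 4 \left(23 - 46\right) \left(d + 49\right) - 8945} = \frac{1}{- 4 \left(23 - 46\right) \left(-12 + 49\right) - 8945} = \frac{1}{- 4 \left(\left(-23\right) 37\right) - 8945} = \frac{1}{\left(-4\right) \left(-851\right) - 8945} = \frac{1}{3404 - 8945} = \frac{1}{-5541} = - \frac{1}{5541}$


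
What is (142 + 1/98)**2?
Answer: 193682889/9604 ≈ 20167.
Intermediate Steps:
(142 + 1/98)**2 = (13917/98)**2 = 193682889/9604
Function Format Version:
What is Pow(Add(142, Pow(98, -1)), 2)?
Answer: Rational(193682889, 9604) ≈ 20167.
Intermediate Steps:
Pow(Add(142, Pow(98, -1)), 2) = Pow(Add(142, Rational(1, 98)), 2) = Pow(Rational(13917, 98), 2) = Rational(193682889, 9604)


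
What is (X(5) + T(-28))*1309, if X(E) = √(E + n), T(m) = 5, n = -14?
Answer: 6545 + 3927*I ≈ 6545.0 + 3927.0*I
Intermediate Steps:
X(E) = √(-14 + E) (X(E) = √(E - 14) = √(-14 + E))
(X(5) + T(-28))*1309 = (√(-14 + 5) + 5)*1309 = (√(-9) + 5)*1309 = (3*I + 5)*1309 = (5 + 3*I)*1309 = 6545 + 3927*I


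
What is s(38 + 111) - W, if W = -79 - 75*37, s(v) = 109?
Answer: 2963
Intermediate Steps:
W = -2854 (W = -79 - 2775 = -2854)
s(38 + 111) - W = 109 - 1*(-2854) = 109 + 2854 = 2963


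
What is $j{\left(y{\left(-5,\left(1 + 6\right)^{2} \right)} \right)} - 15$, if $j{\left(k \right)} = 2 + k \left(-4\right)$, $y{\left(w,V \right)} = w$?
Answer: $7$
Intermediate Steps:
$j{\left(k \right)} = 2 - 4 k$
$j{\left(y{\left(-5,\left(1 + 6\right)^{2} \right)} \right)} - 15 = \left(2 - -20\right) - 15 = \left(2 + 20\right) - 15 = 22 - 15 = 7$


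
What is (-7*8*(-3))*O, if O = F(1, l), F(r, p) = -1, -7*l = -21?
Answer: -168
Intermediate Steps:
l = 3 (l = -⅐*(-21) = 3)
O = -1
(-7*8*(-3))*O = (-7*8*(-3))*(-1) = -56*(-3)*(-1) = 168*(-1) = -168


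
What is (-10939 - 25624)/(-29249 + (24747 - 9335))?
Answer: 36563/13837 ≈ 2.6424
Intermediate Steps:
(-10939 - 25624)/(-29249 + (24747 - 9335)) = -36563/(-29249 + 15412) = -36563/(-13837) = -36563*(-1/13837) = 36563/13837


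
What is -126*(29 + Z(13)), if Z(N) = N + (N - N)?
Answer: -5292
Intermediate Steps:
Z(N) = N (Z(N) = N + 0 = N)
-126*(29 + Z(13)) = -126*(29 + 13) = -126*42 = -5292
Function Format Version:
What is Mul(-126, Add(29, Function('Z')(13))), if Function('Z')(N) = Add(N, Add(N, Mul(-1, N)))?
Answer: -5292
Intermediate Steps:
Function('Z')(N) = N (Function('Z')(N) = Add(N, 0) = N)
Mul(-126, Add(29, Function('Z')(13))) = Mul(-126, Add(29, 13)) = Mul(-126, 42) = -5292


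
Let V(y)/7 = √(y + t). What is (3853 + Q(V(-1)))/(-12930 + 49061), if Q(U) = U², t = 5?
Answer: 4049/36131 ≈ 0.11206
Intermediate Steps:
V(y) = 7*√(5 + y) (V(y) = 7*√(y + 5) = 7*√(5 + y))
(3853 + Q(V(-1)))/(-12930 + 49061) = (3853 + (7*√(5 - 1))²)/(-12930 + 49061) = (3853 + (7*√4)²)/36131 = (3853 + (7*2)²)*(1/36131) = (3853 + 14²)*(1/36131) = (3853 + 196)*(1/36131) = 4049*(1/36131) = 4049/36131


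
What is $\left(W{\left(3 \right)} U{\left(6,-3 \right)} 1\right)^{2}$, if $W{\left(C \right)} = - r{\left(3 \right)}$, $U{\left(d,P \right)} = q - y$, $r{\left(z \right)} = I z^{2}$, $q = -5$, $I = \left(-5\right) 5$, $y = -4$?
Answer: $50625$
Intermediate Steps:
$I = -25$
$r{\left(z \right)} = - 25 z^{2}$
$U{\left(d,P \right)} = -1$ ($U{\left(d,P \right)} = -5 - -4 = -5 + 4 = -1$)
$W{\left(C \right)} = 225$ ($W{\left(C \right)} = - \left(-25\right) 3^{2} = - \left(-25\right) 9 = \left(-1\right) \left(-225\right) = 225$)
$\left(W{\left(3 \right)} U{\left(6,-3 \right)} 1\right)^{2} = \left(225 \left(-1\right) 1\right)^{2} = \left(\left(-225\right) 1\right)^{2} = \left(-225\right)^{2} = 50625$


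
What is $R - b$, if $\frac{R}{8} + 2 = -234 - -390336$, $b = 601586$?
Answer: $2519214$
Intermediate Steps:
$R = 3120800$ ($R = -16 + 8 \left(-234 - -390336\right) = -16 + 8 \left(-234 + 390336\right) = -16 + 8 \cdot 390102 = -16 + 3120816 = 3120800$)
$R - b = 3120800 - 601586 = 2519214$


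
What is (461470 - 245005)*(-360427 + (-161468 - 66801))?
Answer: -127432079640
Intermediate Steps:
(461470 - 245005)*(-360427 + (-161468 - 66801)) = 216465*(-360427 - 228269) = 216465*(-588696) = -127432079640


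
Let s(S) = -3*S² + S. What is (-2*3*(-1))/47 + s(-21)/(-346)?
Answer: 32622/8131 ≈ 4.0121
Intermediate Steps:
s(S) = S - 3*S²
(-2*3*(-1))/47 + s(-21)/(-346) = (-2*3*(-1))/47 - 21*(1 - 3*(-21))/(-346) = -6*(-1)*(1/47) - 21*(1 + 63)*(-1/346) = 6*(1/47) - 21*64*(-1/346) = 6/47 - 1344*(-1/346) = 6/47 + 672/173 = 32622/8131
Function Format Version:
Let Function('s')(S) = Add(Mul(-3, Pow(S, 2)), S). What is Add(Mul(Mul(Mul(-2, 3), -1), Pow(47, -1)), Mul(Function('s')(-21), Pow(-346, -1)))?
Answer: Rational(32622, 8131) ≈ 4.0121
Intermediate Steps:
Function('s')(S) = Add(S, Mul(-3, Pow(S, 2)))
Add(Mul(Mul(Mul(-2, 3), -1), Pow(47, -1)), Mul(Function('s')(-21), Pow(-346, -1))) = Add(Mul(Mul(Mul(-2, 3), -1), Pow(47, -1)), Mul(Mul(-21, Add(1, Mul(-3, -21))), Pow(-346, -1))) = Add(Mul(Mul(-6, -1), Rational(1, 47)), Mul(Mul(-21, Add(1, 63)), Rational(-1, 346))) = Add(Mul(6, Rational(1, 47)), Mul(Mul(-21, 64), Rational(-1, 346))) = Add(Rational(6, 47), Mul(-1344, Rational(-1, 346))) = Add(Rational(6, 47), Rational(672, 173)) = Rational(32622, 8131)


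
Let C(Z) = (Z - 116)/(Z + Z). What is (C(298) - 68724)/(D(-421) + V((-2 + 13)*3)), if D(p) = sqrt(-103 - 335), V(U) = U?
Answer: -225276271/151682 + 20479661*I*sqrt(438)/455046 ≈ -1485.2 + 941.9*I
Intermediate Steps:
C(Z) = (-116 + Z)/(2*Z) (C(Z) = (-116 + Z)/((2*Z)) = (-116 + Z)*(1/(2*Z)) = (-116 + Z)/(2*Z))
D(p) = I*sqrt(438) (D(p) = sqrt(-438) = I*sqrt(438))
(C(298) - 68724)/(D(-421) + V((-2 + 13)*3)) = ((1/2)*(-116 + 298)/298 - 68724)/(I*sqrt(438) + (-2 + 13)*3) = ((1/2)*(1/298)*182 - 68724)/(I*sqrt(438) + 11*3) = (91/298 - 68724)/(I*sqrt(438) + 33) = -20479661/(298*(33 + I*sqrt(438)))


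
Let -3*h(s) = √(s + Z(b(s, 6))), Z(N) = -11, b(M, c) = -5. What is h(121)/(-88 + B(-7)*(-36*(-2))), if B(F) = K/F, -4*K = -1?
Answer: 7*√110/1902 ≈ 0.038600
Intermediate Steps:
K = ¼ (K = -¼*(-1) = ¼ ≈ 0.25000)
h(s) = -√(-11 + s)/3 (h(s) = -√(s - 11)/3 = -√(-11 + s)/3)
B(F) = 1/(4*F)
h(121)/(-88 + B(-7)*(-36*(-2))) = (-√(-11 + 121)/3)/(-88 + ((¼)/(-7))*(-36*(-2))) = (-√110/3)/(-88 + ((¼)*(-⅐))*72) = (-√110/3)/(-88 - 1/28*72) = (-√110/3)/(-88 - 18/7) = (-√110/3)/(-634/7) = -√110/3*(-7/634) = 7*√110/1902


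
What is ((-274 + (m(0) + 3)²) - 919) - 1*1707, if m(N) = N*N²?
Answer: -2891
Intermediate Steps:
m(N) = N³
((-274 + (m(0) + 3)²) - 919) - 1*1707 = ((-274 + (0³ + 3)²) - 919) - 1*1707 = ((-274 + (0 + 3)²) - 919) - 1707 = ((-274 + 3²) - 919) - 1707 = ((-274 + 9) - 919) - 1707 = (-265 - 919) - 1707 = -1184 - 1707 = -2891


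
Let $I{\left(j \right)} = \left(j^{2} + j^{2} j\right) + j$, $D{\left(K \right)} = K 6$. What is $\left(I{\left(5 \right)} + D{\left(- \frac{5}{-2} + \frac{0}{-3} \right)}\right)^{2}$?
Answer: $28900$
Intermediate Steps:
$D{\left(K \right)} = 6 K$
$I{\left(j \right)} = j + j^{2} + j^{3}$ ($I{\left(j \right)} = \left(j^{2} + j^{3}\right) + j = j + j^{2} + j^{3}$)
$\left(I{\left(5 \right)} + D{\left(- \frac{5}{-2} + \frac{0}{-3} \right)}\right)^{2} = \left(5 \left(1 + 5 + 5^{2}\right) + 6 \left(- \frac{5}{-2} + \frac{0}{-3}\right)\right)^{2} = \left(5 \left(1 + 5 + 25\right) + 6 \left(\left(-5\right) \left(- \frac{1}{2}\right) + 0 \left(- \frac{1}{3}\right)\right)\right)^{2} = \left(5 \cdot 31 + 6 \left(\frac{5}{2} + 0\right)\right)^{2} = \left(155 + 6 \cdot \frac{5}{2}\right)^{2} = \left(155 + 15\right)^{2} = 170^{2} = 28900$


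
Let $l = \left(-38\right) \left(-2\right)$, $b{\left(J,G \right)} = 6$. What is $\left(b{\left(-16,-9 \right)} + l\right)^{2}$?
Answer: $6724$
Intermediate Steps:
$l = 76$
$\left(b{\left(-16,-9 \right)} + l\right)^{2} = \left(6 + 76\right)^{2} = 82^{2} = 6724$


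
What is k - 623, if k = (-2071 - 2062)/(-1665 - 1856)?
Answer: -2189450/3521 ≈ -621.83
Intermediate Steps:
k = 4133/3521 (k = -4133/(-3521) = -4133*(-1/3521) = 4133/3521 ≈ 1.1738)
k - 623 = 4133/3521 - 623 = -2189450/3521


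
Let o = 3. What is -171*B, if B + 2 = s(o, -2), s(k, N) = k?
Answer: -171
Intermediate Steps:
B = 1 (B = -2 + 3 = 1)
-171*B = -171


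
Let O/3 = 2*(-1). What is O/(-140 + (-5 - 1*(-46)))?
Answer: 2/33 ≈ 0.060606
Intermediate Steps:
O = -6 (O = 3*(2*(-1)) = 3*(-2) = -6)
O/(-140 + (-5 - 1*(-46))) = -6/(-140 + (-5 - 1*(-46))) = -6/(-140 + (-5 + 46)) = -6/(-140 + 41) = -6/(-99) = -1/99*(-6) = 2/33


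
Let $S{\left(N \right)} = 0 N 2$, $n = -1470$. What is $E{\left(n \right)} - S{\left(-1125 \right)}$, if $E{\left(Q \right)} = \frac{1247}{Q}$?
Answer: $- \frac{1247}{1470} \approx -0.8483$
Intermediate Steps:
$S{\left(N \right)} = 0$ ($S{\left(N \right)} = 0 \cdot 2 = 0$)
$E{\left(n \right)} - S{\left(-1125 \right)} = \frac{1247}{-1470} - 0 = 1247 \left(- \frac{1}{1470}\right) + 0 = - \frac{1247}{1470} + 0 = - \frac{1247}{1470}$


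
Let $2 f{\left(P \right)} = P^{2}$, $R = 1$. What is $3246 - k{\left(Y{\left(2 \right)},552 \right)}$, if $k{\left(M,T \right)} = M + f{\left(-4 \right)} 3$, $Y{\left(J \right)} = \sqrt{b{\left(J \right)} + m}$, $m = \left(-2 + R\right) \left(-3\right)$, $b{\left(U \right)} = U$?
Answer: $3222 - \sqrt{5} \approx 3219.8$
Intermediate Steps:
$f{\left(P \right)} = \frac{P^{2}}{2}$
$m = 3$ ($m = \left(-2 + 1\right) \left(-3\right) = \left(-1\right) \left(-3\right) = 3$)
$Y{\left(J \right)} = \sqrt{3 + J}$ ($Y{\left(J \right)} = \sqrt{J + 3} = \sqrt{3 + J}$)
$k{\left(M,T \right)} = 24 + M$ ($k{\left(M,T \right)} = M + \frac{\left(-4\right)^{2}}{2} \cdot 3 = M + \frac{1}{2} \cdot 16 \cdot 3 = M + 8 \cdot 3 = M + 24 = 24 + M$)
$3246 - k{\left(Y{\left(2 \right)},552 \right)} = 3246 - \left(24 + \sqrt{3 + 2}\right) = 3246 - \left(24 + \sqrt{5}\right) = 3222 - \sqrt{5}$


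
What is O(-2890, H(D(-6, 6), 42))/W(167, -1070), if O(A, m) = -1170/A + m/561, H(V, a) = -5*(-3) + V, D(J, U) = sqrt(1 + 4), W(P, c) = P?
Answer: 1372/530893 + sqrt(5)/93687 ≈ 0.0026082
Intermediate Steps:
D(J, U) = sqrt(5)
H(V, a) = 15 + V
O(A, m) = -1170/A + m/561 (O(A, m) = -1170/A + m*(1/561) = -1170/A + m/561)
O(-2890, H(D(-6, 6), 42))/W(167, -1070) = (-1170/(-2890) + (15 + sqrt(5))/561)/167 = (-1170*(-1/2890) + (5/187 + sqrt(5)/561))*(1/167) = (117/289 + (5/187 + sqrt(5)/561))*(1/167) = (1372/3179 + sqrt(5)/561)*(1/167) = 1372/530893 + sqrt(5)/93687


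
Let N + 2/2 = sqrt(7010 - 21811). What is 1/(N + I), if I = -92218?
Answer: -92219/8504358762 - 19*I*sqrt(41)/8504358762 ≈ -1.0844e-5 - 1.4306e-8*I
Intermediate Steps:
N = -1 + 19*I*sqrt(41) (N = -1 + sqrt(7010 - 21811) = -1 + sqrt(-14801) = -1 + 19*I*sqrt(41) ≈ -1.0 + 121.66*I)
1/(N + I) = 1/((-1 + 19*I*sqrt(41)) - 92218) = 1/(-92219 + 19*I*sqrt(41))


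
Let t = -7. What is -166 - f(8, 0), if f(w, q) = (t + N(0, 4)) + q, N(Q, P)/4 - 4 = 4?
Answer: -191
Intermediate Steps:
N(Q, P) = 32 (N(Q, P) = 16 + 4*4 = 16 + 16 = 32)
f(w, q) = 25 + q (f(w, q) = (-7 + 32) + q = 25 + q)
-166 - f(8, 0) = -166 - (25 + 0) = -166 - 1*25 = -166 - 25 = -191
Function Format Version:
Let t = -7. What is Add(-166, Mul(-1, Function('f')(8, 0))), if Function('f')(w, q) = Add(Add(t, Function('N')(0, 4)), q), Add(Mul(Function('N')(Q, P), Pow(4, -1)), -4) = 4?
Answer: -191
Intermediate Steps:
Function('N')(Q, P) = 32 (Function('N')(Q, P) = Add(16, Mul(4, 4)) = Add(16, 16) = 32)
Function('f')(w, q) = Add(25, q) (Function('f')(w, q) = Add(Add(-7, 32), q) = Add(25, q))
Add(-166, Mul(-1, Function('f')(8, 0))) = Add(-166, Mul(-1, Add(25, 0))) = Add(-166, Mul(-1, 25)) = Add(-166, -25) = -191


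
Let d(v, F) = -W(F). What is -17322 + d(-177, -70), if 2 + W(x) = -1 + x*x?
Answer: -22219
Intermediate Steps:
W(x) = -3 + x**2 (W(x) = -2 + (-1 + x*x) = -2 + (-1 + x**2) = -3 + x**2)
d(v, F) = 3 - F**2 (d(v, F) = -(-3 + F**2) = 3 - F**2)
-17322 + d(-177, -70) = -17322 + (3 - 1*(-70)**2) = -17322 + (3 - 1*4900) = -17322 + (3 - 4900) = -17322 - 4897 = -22219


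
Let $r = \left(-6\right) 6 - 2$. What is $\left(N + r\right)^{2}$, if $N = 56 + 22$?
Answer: $1600$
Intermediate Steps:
$r = -38$ ($r = -36 - 2 = -38$)
$N = 78$
$\left(N + r\right)^{2} = \left(78 - 38\right)^{2} = 40^{2} = 1600$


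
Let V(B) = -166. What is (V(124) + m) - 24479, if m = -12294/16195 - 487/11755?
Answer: -938375177612/38074445 ≈ -24646.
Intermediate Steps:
m = -30480587/38074445 (m = -12294*1/16195 - 487*1/11755 = -12294/16195 - 487/11755 = -30480587/38074445 ≈ -0.80055)
(V(124) + m) - 24479 = (-166 - 30480587/38074445) - 24479 = -6350838457/38074445 - 24479 = -938375177612/38074445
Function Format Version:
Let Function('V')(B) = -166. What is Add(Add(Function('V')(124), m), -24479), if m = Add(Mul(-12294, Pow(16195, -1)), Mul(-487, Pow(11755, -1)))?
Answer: Rational(-938375177612, 38074445) ≈ -24646.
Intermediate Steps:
m = Rational(-30480587, 38074445) (m = Add(Mul(-12294, Rational(1, 16195)), Mul(-487, Rational(1, 11755))) = Add(Rational(-12294, 16195), Rational(-487, 11755)) = Rational(-30480587, 38074445) ≈ -0.80055)
Add(Add(Function('V')(124), m), -24479) = Add(Add(-166, Rational(-30480587, 38074445)), -24479) = Add(Rational(-6350838457, 38074445), -24479) = Rational(-938375177612, 38074445)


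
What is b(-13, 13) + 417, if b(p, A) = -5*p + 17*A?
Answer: 703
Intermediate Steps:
b(-13, 13) + 417 = (-5*(-13) + 17*13) + 417 = (65 + 221) + 417 = 286 + 417 = 703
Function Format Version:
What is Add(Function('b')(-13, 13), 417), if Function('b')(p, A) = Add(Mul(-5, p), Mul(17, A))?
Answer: 703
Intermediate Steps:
Add(Function('b')(-13, 13), 417) = Add(Add(Mul(-5, -13), Mul(17, 13)), 417) = Add(Add(65, 221), 417) = Add(286, 417) = 703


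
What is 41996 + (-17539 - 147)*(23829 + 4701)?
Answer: -504539584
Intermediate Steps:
41996 + (-17539 - 147)*(23829 + 4701) = 41996 - 17686*28530 = 41996 - 504581580 = -504539584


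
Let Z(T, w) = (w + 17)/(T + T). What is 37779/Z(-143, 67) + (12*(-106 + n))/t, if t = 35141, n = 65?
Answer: -9040269221/70282 ≈ -1.2863e+5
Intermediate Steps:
Z(T, w) = (17 + w)/(2*T) (Z(T, w) = (17 + w)/((2*T)) = (17 + w)*(1/(2*T)) = (17 + w)/(2*T))
37779/Z(-143, 67) + (12*(-106 + n))/t = 37779/(((1/2)*(17 + 67)/(-143))) + (12*(-106 + 65))/35141 = 37779/(((1/2)*(-1/143)*84)) + (12*(-41))*(1/35141) = 37779/(-42/143) - 492*1/35141 = 37779*(-143/42) - 492/35141 = -257257/2 - 492/35141 = -9040269221/70282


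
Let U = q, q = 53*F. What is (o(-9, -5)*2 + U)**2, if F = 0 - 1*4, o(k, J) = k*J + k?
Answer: 19600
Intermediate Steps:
o(k, J) = k + J*k (o(k, J) = J*k + k = k + J*k)
F = -4 (F = 0 - 4 = -4)
q = -212 (q = 53*(-4) = -212)
U = -212
(o(-9, -5)*2 + U)**2 = (-9*(1 - 5)*2 - 212)**2 = (-9*(-4)*2 - 212)**2 = (36*2 - 212)**2 = (72 - 212)**2 = (-140)**2 = 19600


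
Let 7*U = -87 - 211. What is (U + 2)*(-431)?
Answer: 122404/7 ≈ 17486.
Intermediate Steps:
U = -298/7 (U = (-87 - 211)/7 = (1/7)*(-298) = -298/7 ≈ -42.571)
(U + 2)*(-431) = (-298/7 + 2)*(-431) = -284/7*(-431) = 122404/7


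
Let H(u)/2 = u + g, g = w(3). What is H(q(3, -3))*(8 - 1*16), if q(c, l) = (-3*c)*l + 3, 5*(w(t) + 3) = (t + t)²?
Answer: -2736/5 ≈ -547.20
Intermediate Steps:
w(t) = -3 + 4*t²/5 (w(t) = -3 + (t + t)²/5 = -3 + (2*t)²/5 = -3 + (4*t²)/5 = -3 + 4*t²/5)
g = 21/5 (g = -3 + (⅘)*3² = -3 + (⅘)*9 = -3 + 36/5 = 21/5 ≈ 4.2000)
q(c, l) = 3 - 3*c*l (q(c, l) = -3*c*l + 3 = 3 - 3*c*l)
H(u) = 42/5 + 2*u (H(u) = 2*(u + 21/5) = 2*(21/5 + u) = 42/5 + 2*u)
H(q(3, -3))*(8 - 1*16) = (42/5 + 2*(3 - 3*3*(-3)))*(8 - 1*16) = (42/5 + 2*(3 + 27))*(8 - 16) = (42/5 + 2*30)*(-8) = (42/5 + 60)*(-8) = (342/5)*(-8) = -2736/5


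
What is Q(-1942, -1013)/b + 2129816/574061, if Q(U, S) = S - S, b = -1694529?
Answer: 2129816/574061 ≈ 3.7101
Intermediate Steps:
Q(U, S) = 0
Q(-1942, -1013)/b + 2129816/574061 = 0/(-1694529) + 2129816/574061 = 0*(-1/1694529) + 2129816*(1/574061) = 0 + 2129816/574061 = 2129816/574061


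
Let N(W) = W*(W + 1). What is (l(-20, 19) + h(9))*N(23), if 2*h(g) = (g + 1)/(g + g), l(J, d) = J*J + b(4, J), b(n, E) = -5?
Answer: 654580/3 ≈ 2.1819e+5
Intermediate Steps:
N(W) = W*(1 + W)
l(J, d) = -5 + J² (l(J, d) = J*J - 5 = J² - 5 = -5 + J²)
h(g) = (1 + g)/(4*g) (h(g) = ((g + 1)/(g + g))/2 = ((1 + g)/((2*g)))/2 = ((1 + g)*(1/(2*g)))/2 = ((1 + g)/(2*g))/2 = (1 + g)/(4*g))
(l(-20, 19) + h(9))*N(23) = ((-5 + (-20)²) + (¼)*(1 + 9)/9)*(23*(1 + 23)) = ((-5 + 400) + (¼)*(⅑)*10)*(23*24) = (395 + 5/18)*552 = (7115/18)*552 = 654580/3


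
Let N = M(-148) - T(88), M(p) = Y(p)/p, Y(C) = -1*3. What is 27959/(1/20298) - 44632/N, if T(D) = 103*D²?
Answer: 9570642977671906/16864219 ≈ 5.6751e+8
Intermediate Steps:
Y(C) = -3
M(p) = -3/p
N = -118049533/148 (N = -3/(-148) - 103*88² = -3*(-1/148) - 103*7744 = 3/148 - 1*797632 = 3/148 - 797632 = -118049533/148 ≈ -7.9763e+5)
27959/(1/20298) - 44632/N = 27959/(1/20298) - 44632/(-118049533/148) = 27959/(1/20298) - 44632*(-148/118049533) = 27959*20298 + 943648/16864219 = 567511782 + 943648/16864219 = 9570642977671906/16864219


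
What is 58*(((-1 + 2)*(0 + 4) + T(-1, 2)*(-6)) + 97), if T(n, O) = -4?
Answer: 7250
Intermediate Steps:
58*(((-1 + 2)*(0 + 4) + T(-1, 2)*(-6)) + 97) = 58*(((-1 + 2)*(0 + 4) - 4*(-6)) + 97) = 58*((1*4 + 24) + 97) = 58*((4 + 24) + 97) = 58*(28 + 97) = 58*125 = 7250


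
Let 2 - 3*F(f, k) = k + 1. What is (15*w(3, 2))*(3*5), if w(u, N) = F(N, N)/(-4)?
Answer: 75/4 ≈ 18.750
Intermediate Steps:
F(f, k) = ⅓ - k/3 (F(f, k) = ⅔ - (k + 1)/3 = ⅔ - (1 + k)/3 = ⅔ + (-⅓ - k/3) = ⅓ - k/3)
w(u, N) = -1/12 + N/12 (w(u, N) = (⅓ - N/3)/(-4) = (⅓ - N/3)*(-¼) = -1/12 + N/12)
(15*w(3, 2))*(3*5) = (15*(-1/12 + (1/12)*2))*(3*5) = (15*(-1/12 + ⅙))*15 = (15*(1/12))*15 = (5/4)*15 = 75/4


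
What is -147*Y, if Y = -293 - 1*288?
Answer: 85407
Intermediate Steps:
Y = -581 (Y = -293 - 288 = -581)
-147*Y = -147*(-581) = 85407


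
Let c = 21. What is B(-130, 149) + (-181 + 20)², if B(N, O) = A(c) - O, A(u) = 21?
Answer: 25793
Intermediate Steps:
B(N, O) = 21 - O
B(-130, 149) + (-181 + 20)² = (21 - 1*149) + (-181 + 20)² = (21 - 149) + (-161)² = -128 + 25921 = 25793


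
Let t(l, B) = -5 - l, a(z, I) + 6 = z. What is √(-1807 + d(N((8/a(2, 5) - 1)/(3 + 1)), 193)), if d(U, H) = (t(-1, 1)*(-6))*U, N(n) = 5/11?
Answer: I*√217327/11 ≈ 42.38*I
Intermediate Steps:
a(z, I) = -6 + z
N(n) = 5/11 (N(n) = 5*(1/11) = 5/11)
d(U, H) = 24*U (d(U, H) = ((-5 - 1*(-1))*(-6))*U = ((-5 + 1)*(-6))*U = (-4*(-6))*U = 24*U)
√(-1807 + d(N((8/a(2, 5) - 1)/(3 + 1)), 193)) = √(-1807 + 24*(5/11)) = √(-1807 + 120/11) = √(-19757/11) = I*√217327/11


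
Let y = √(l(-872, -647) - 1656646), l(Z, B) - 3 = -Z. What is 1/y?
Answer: -I*√1655771/1655771 ≈ -0.00077714*I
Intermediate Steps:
l(Z, B) = 3 - Z
y = I*√1655771 (y = √((3 - 1*(-872)) - 1656646) = √((3 + 872) - 1656646) = √(875 - 1656646) = √(-1655771) = I*√1655771 ≈ 1286.8*I)
1/y = 1/(I*√1655771) = -I*√1655771/1655771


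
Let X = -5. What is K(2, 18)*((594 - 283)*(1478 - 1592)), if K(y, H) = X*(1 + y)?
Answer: 531810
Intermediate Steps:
K(y, H) = -5 - 5*y (K(y, H) = -5*(1 + y) = -5 - 5*y)
K(2, 18)*((594 - 283)*(1478 - 1592)) = (-5 - 5*2)*((594 - 283)*(1478 - 1592)) = (-5 - 10)*(311*(-114)) = -15*(-35454) = 531810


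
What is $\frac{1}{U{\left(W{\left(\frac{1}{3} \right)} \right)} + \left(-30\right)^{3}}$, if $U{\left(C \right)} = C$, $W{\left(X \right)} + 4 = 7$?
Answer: $- \frac{1}{26997} \approx -3.7041 \cdot 10^{-5}$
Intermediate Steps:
$W{\left(X \right)} = 3$ ($W{\left(X \right)} = -4 + 7 = 3$)
$\frac{1}{U{\left(W{\left(\frac{1}{3} \right)} \right)} + \left(-30\right)^{3}} = \frac{1}{3 + \left(-30\right)^{3}} = \frac{1}{3 - 27000} = \frac{1}{-26997} = - \frac{1}{26997}$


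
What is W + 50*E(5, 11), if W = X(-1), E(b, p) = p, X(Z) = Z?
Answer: 549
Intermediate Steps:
W = -1
W + 50*E(5, 11) = -1 + 50*11 = -1 + 550 = 549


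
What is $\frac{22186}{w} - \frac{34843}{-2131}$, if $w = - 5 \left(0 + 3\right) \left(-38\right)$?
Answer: $\frac{33569438}{607335} \approx 55.273$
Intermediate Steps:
$w = 570$ ($w = \left(-5\right) 3 \left(-38\right) = \left(-15\right) \left(-38\right) = 570$)
$\frac{22186}{w} - \frac{34843}{-2131} = \frac{22186}{570} - \frac{34843}{-2131} = 22186 \cdot \frac{1}{570} - - \frac{34843}{2131} = \frac{11093}{285} + \frac{34843}{2131} = \frac{33569438}{607335}$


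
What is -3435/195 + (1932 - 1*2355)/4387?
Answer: -1010122/57031 ≈ -17.712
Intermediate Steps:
-3435/195 + (1932 - 1*2355)/4387 = -3435*1/195 + (1932 - 2355)*(1/4387) = -229/13 - 423*1/4387 = -229/13 - 423/4387 = -1010122/57031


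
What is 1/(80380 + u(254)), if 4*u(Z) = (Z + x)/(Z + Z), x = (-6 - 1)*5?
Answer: 2032/163332379 ≈ 1.2441e-5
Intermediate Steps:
x = -35 (x = -7*5 = -35)
u(Z) = (-35 + Z)/(8*Z) (u(Z) = ((Z - 35)/(Z + Z))/4 = ((-35 + Z)/((2*Z)))/4 = ((-35 + Z)*(1/(2*Z)))/4 = ((-35 + Z)/(2*Z))/4 = (-35 + Z)/(8*Z))
1/(80380 + u(254)) = 1/(80380 + (1/8)*(-35 + 254)/254) = 1/(80380 + (1/8)*(1/254)*219) = 1/(80380 + 219/2032) = 1/(163332379/2032) = 2032/163332379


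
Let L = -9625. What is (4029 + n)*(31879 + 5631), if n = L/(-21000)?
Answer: 1813739785/12 ≈ 1.5114e+8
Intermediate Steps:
n = 11/24 (n = -9625/(-21000) = -9625*(-1/21000) = 11/24 ≈ 0.45833)
(4029 + n)*(31879 + 5631) = (4029 + 11/24)*(31879 + 5631) = (96707/24)*37510 = 1813739785/12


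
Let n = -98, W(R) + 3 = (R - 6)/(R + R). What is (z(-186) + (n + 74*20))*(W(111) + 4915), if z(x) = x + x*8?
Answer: -53074358/37 ≈ -1.4344e+6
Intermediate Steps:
W(R) = -3 + (-6 + R)/(2*R) (W(R) = -3 + (R - 6)/(R + R) = -3 + (-6 + R)/((2*R)) = -3 + (-6 + R)*(1/(2*R)) = -3 + (-6 + R)/(2*R))
z(x) = 9*x (z(x) = x + 8*x = 9*x)
(z(-186) + (n + 74*20))*(W(111) + 4915) = (9*(-186) + (-98 + 74*20))*((-5/2 - 3/111) + 4915) = (-1674 + (-98 + 1480))*((-5/2 - 3*1/111) + 4915) = (-1674 + 1382)*((-5/2 - 1/37) + 4915) = -292*(-187/74 + 4915) = -292*363523/74 = -53074358/37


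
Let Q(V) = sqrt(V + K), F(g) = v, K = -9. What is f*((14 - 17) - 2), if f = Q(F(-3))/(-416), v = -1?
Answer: 5*I*sqrt(10)/416 ≈ 0.038008*I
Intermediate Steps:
F(g) = -1
Q(V) = sqrt(-9 + V) (Q(V) = sqrt(V - 9) = sqrt(-9 + V))
f = -I*sqrt(10)/416 (f = sqrt(-9 - 1)/(-416) = sqrt(-10)*(-1/416) = (I*sqrt(10))*(-1/416) = -I*sqrt(10)/416 ≈ -0.0076016*I)
f*((14 - 17) - 2) = (-I*sqrt(10)/416)*((14 - 17) - 2) = (-I*sqrt(10)/416)*(-3 - 2) = -I*sqrt(10)/416*(-5) = 5*I*sqrt(10)/416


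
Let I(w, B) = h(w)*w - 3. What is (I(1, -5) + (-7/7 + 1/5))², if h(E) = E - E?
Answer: 361/25 ≈ 14.440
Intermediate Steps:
h(E) = 0
I(w, B) = -3 (I(w, B) = 0*w - 3 = 0 - 3 = -3)
(I(1, -5) + (-7/7 + 1/5))² = (-3 + (-7/7 + 1/5))² = (-3 + (-7*⅐ + 1*(⅕)))² = (-3 + (-1 + ⅕))² = (-3 - ⅘)² = (-19/5)² = 361/25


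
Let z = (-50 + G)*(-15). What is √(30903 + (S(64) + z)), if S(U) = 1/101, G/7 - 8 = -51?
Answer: √368949869/101 ≈ 190.18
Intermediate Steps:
G = -301 (G = 56 + 7*(-51) = 56 - 357 = -301)
S(U) = 1/101
z = 5265 (z = (-50 - 301)*(-15) = -351*(-15) = 5265)
√(30903 + (S(64) + z)) = √(30903 + (1/101 + 5265)) = √(30903 + 531766/101) = √(3652969/101) = √368949869/101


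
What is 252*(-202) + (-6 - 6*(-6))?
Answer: -50874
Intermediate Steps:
252*(-202) + (-6 - 6*(-6)) = -50904 + (-6 + 36) = -50904 + 30 = -50874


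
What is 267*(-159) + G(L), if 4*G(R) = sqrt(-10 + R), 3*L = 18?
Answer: -42453 + I/2 ≈ -42453.0 + 0.5*I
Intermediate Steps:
L = 6 (L = (1/3)*18 = 6)
G(R) = sqrt(-10 + R)/4
267*(-159) + G(L) = 267*(-159) + sqrt(-10 + 6)/4 = -42453 + sqrt(-4)/4 = -42453 + (2*I)/4 = -42453 + I/2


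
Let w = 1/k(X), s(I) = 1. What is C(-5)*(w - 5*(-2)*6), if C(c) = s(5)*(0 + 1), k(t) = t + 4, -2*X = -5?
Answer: 782/13 ≈ 60.154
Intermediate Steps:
X = 5/2 (X = -½*(-5) = 5/2 ≈ 2.5000)
k(t) = 4 + t
C(c) = 1 (C(c) = 1*(0 + 1) = 1*1 = 1)
w = 2/13 (w = 1/(4 + 5/2) = 1/(13/2) = 2/13 ≈ 0.15385)
C(-5)*(w - 5*(-2)*6) = 1*(2/13 - 5*(-2)*6) = 1*(2/13 + 10*6) = 1*(2/13 + 60) = 1*(782/13) = 782/13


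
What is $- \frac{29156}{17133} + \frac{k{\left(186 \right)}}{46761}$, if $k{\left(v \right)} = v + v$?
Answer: $- \frac{452330080}{267052071} \approx -1.6938$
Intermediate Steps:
$k{\left(v \right)} = 2 v$
$- \frac{29156}{17133} + \frac{k{\left(186 \right)}}{46761} = - \frac{29156}{17133} + \frac{2 \cdot 186}{46761} = \left(-29156\right) \frac{1}{17133} + 372 \cdot \frac{1}{46761} = - \frac{29156}{17133} + \frac{124}{15587} = - \frac{452330080}{267052071}$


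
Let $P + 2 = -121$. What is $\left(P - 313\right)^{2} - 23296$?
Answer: $166800$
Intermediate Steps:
$P = -123$ ($P = -2 - 121 = -123$)
$\left(P - 313\right)^{2} - 23296 = \left(-123 - 313\right)^{2} - 23296 = \left(-436\right)^{2} - 23296 = 190096 - 23296 = 166800$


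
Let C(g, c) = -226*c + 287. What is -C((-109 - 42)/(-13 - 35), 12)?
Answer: 2425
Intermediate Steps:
C(g, c) = 287 - 226*c
-C((-109 - 42)/(-13 - 35), 12) = -(287 - 226*12) = -(287 - 2712) = -1*(-2425) = 2425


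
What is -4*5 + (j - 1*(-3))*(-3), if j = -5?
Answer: -14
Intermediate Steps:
-4*5 + (j - 1*(-3))*(-3) = -4*5 + (-5 - 1*(-3))*(-3) = -20 + (-5 + 3)*(-3) = -20 - 2*(-3) = -20 + 6 = -14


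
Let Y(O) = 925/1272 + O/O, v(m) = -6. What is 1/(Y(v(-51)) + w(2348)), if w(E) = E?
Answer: 1272/2988853 ≈ 0.00042558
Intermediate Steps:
Y(O) = 2197/1272 (Y(O) = 925*(1/1272) + 1 = 925/1272 + 1 = 2197/1272)
1/(Y(v(-51)) + w(2348)) = 1/(2197/1272 + 2348) = 1/(2988853/1272) = 1272/2988853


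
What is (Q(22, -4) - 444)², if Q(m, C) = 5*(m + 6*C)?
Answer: 206116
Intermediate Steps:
Q(m, C) = 5*m + 30*C
(Q(22, -4) - 444)² = ((5*22 + 30*(-4)) - 444)² = ((110 - 120) - 444)² = (-10 - 444)² = (-454)² = 206116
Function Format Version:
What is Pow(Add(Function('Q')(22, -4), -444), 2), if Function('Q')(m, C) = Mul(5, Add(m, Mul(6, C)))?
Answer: 206116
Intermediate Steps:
Function('Q')(m, C) = Add(Mul(5, m), Mul(30, C))
Pow(Add(Function('Q')(22, -4), -444), 2) = Pow(Add(Add(Mul(5, 22), Mul(30, -4)), -444), 2) = Pow(Add(Add(110, -120), -444), 2) = Pow(Add(-10, -444), 2) = Pow(-454, 2) = 206116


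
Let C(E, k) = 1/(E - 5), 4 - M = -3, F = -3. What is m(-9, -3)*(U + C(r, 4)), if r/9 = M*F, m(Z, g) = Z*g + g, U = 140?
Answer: 325908/97 ≈ 3359.9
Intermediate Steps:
M = 7 (M = 4 - 1*(-3) = 4 + 3 = 7)
m(Z, g) = g + Z*g
r = -189 (r = 9*(7*(-3)) = 9*(-21) = -189)
C(E, k) = 1/(-5 + E)
m(-9, -3)*(U + C(r, 4)) = (-3*(1 - 9))*(140 + 1/(-5 - 189)) = (-3*(-8))*(140 + 1/(-194)) = 24*(140 - 1/194) = 24*(27159/194) = 325908/97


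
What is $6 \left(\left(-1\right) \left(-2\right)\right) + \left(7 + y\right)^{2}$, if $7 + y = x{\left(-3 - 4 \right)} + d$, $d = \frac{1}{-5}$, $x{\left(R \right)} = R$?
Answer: $\frac{1596}{25} \approx 63.84$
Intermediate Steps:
$d = - \frac{1}{5} \approx -0.2$
$y = - \frac{71}{5}$ ($y = -7 - \frac{36}{5} = - \frac{71}{5} \approx -14.2$)
$6 \left(\left(-1\right) \left(-2\right)\right) + \left(7 + y\right)^{2} = 6 \left(\left(-1\right) \left(-2\right)\right) + \left(7 - \frac{71}{5}\right)^{2} = 6 \cdot 2 + \left(- \frac{36}{5}\right)^{2} = 12 + \frac{1296}{25} = \frac{1596}{25}$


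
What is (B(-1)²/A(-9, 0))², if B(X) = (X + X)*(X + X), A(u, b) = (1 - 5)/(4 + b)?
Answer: 256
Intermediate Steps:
A(u, b) = -4/(4 + b)
B(X) = 4*X² (B(X) = (2*X)*(2*X) = 4*X²)
(B(-1)²/A(-9, 0))² = ((4*(-1)²)²/((-4/(4 + 0))))² = ((4*1)²/((-4/4)))² = (4²/((-4*¼)))² = (16/(-1))² = (16*(-1))² = (-16)² = 256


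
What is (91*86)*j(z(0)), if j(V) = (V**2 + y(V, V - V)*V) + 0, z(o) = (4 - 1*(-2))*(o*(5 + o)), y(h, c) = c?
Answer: 0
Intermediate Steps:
z(o) = 6*o*(5 + o) (z(o) = (4 + 2)*(o*(5 + o)) = 6*(o*(5 + o)) = 6*o*(5 + o))
j(V) = V**2 (j(V) = (V**2 + (V - V)*V) + 0 = (V**2 + 0*V) + 0 = (V**2 + 0) + 0 = V**2 + 0 = V**2)
(91*86)*j(z(0)) = (91*86)*(6*0*(5 + 0))**2 = 7826*(6*0*5)**2 = 7826*0**2 = 7826*0 = 0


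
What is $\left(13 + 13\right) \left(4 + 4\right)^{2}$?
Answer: $1664$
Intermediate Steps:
$\left(13 + 13\right) \left(4 + 4\right)^{2} = 26 \cdot 8^{2} = 26 \cdot 64 = 1664$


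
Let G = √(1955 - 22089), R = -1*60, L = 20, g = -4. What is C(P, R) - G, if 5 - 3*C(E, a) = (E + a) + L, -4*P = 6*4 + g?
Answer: 50/3 - I*√20134 ≈ 16.667 - 141.89*I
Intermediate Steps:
R = -60
G = I*√20134 (G = √(-20134) = I*√20134 ≈ 141.89*I)
P = -5 (P = -(6*4 - 4)/4 = -(24 - 4)/4 = -¼*20 = -5)
C(E, a) = -5 - E/3 - a/3 (C(E, a) = 5/3 - ((E + a) + 20)/3 = 5/3 - (20 + E + a)/3 = 5/3 + (-20/3 - E/3 - a/3) = -5 - E/3 - a/3)
C(P, R) - G = (-5 - ⅓*(-5) - ⅓*(-60)) - I*√20134 = (-5 + 5/3 + 20) - I*√20134 = 50/3 - I*√20134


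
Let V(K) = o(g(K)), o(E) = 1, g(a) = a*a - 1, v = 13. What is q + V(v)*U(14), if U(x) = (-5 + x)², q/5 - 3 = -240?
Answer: -1104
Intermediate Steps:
q = -1185 (q = 15 + 5*(-240) = 15 - 1200 = -1185)
g(a) = -1 + a² (g(a) = a² - 1 = -1 + a²)
V(K) = 1
q + V(v)*U(14) = -1185 + 1*(-5 + 14)² = -1185 + 1*9² = -1185 + 1*81 = -1185 + 81 = -1104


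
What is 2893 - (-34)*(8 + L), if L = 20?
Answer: 3845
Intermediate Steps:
2893 - (-34)*(8 + L) = 2893 - (-34)*(8 + 20) = 2893 - (-34)*28 = 2893 - 1*(-952) = 2893 + 952 = 3845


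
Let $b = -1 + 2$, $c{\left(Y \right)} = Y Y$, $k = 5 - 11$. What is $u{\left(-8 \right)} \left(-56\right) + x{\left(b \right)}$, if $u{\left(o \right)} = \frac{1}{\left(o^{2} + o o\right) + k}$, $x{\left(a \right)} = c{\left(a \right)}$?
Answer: $\frac{33}{61} \approx 0.54098$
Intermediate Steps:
$k = -6$
$c{\left(Y \right)} = Y^{2}$
$b = 1$
$x{\left(a \right)} = a^{2}$
$u{\left(o \right)} = \frac{1}{-6 + 2 o^{2}}$ ($u{\left(o \right)} = \frac{1}{\left(o^{2} + o o\right) - 6} = \frac{1}{\left(o^{2} + o^{2}\right) - 6} = \frac{1}{2 o^{2} - 6} = \frac{1}{-6 + 2 o^{2}}$)
$u{\left(-8 \right)} \left(-56\right) + x{\left(b \right)} = \frac{1}{2 \left(-3 + \left(-8\right)^{2}\right)} \left(-56\right) + 1^{2} = \frac{1}{2 \left(-3 + 64\right)} \left(-56\right) + 1 = \frac{1}{2 \cdot 61} \left(-56\right) + 1 = \frac{1}{2} \cdot \frac{1}{61} \left(-56\right) + 1 = \frac{1}{122} \left(-56\right) + 1 = - \frac{28}{61} + 1 = \frac{33}{61}$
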